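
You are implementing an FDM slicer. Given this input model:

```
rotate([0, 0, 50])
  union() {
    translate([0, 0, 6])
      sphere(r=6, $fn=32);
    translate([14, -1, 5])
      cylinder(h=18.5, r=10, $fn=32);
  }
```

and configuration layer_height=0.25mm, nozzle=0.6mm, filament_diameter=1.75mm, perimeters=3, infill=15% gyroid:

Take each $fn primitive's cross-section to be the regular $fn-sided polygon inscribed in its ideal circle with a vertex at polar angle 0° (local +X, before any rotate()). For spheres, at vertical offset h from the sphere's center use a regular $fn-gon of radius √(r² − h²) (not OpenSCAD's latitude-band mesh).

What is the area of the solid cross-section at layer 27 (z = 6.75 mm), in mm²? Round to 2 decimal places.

At z = 6.75 mm: the r=6 sphere contributes a regular 32-gon of circumradius √(6²−0.75²) = 5.953 (area = (32/2)·5.953²·sin(360°/32) = 110.62 mm²); the cylinder at (14, -1): section is a regular 32-gon, circumradius r=10 (area = (32/2)·10.000²·sin(360°/32) = 312.14 mm²); Merging all regions: the regions partially overlap — summed areas 422.76 mm² minus the doubly-counted overlap 9.06 mm² gives 413.70 mm² — area = 413.70 mm²; (rotated 50° about Z; rotation is an isometry so areas/perimeters/island counts are preserved). Overall, the cross-section is a single solid region. Net area = 413.70 mm².

413.70 mm²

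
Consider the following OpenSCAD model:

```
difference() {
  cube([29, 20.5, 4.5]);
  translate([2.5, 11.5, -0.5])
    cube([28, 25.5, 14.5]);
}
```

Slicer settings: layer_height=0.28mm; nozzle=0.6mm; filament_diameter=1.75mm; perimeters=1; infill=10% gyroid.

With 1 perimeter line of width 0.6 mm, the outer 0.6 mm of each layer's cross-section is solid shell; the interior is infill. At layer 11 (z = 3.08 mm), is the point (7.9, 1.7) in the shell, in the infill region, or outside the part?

At z = 3.08 mm: the 29×20.5 cube contributes its full rectangle; the cube at (2.5, 11.5) (footprint 28×25.5) is included at this height; Taking the first minus the rest: starting from the 29×20.5 cube, the 28×25.5 cube at (2.5, 11.5) partially overlaps it — only the 238.50 mm² overlap (of its 714.00 mm²) is removed, clipping the outline — 1 connected region. Overall, the cross-section is a single solid region. The nearest boundary edge runs (29.00, 0.00)→(0.00, 0.00); distance from the point to it = 1.70 mm. The point is inside the cross-section and 1.70 mm from the nearest boundary — more than the 0.6 mm shell width (1 × 0.6), so it's in the infill interior.

infill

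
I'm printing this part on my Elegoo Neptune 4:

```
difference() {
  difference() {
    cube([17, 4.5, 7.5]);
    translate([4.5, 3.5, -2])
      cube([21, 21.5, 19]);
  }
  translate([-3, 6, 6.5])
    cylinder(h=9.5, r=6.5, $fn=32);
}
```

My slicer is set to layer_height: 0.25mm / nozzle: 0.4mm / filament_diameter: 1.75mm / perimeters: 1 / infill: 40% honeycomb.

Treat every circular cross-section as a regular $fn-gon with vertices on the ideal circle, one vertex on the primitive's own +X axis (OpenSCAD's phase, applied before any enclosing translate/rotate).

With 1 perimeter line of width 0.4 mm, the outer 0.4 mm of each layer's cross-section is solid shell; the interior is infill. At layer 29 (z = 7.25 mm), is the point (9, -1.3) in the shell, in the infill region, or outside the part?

At z = 7.25 mm: the cube (footprint 17×4.5) is included at this height; the 21×21.5 cube at (4.5, 3.5) contributes its full rectangle; Taking the first minus the rest: starting from the 17×4.5 cube, the 21×21.5 cube at (4.5, 3.5) partially overlaps it — only the 12.50 mm² overlap (of its 451.50 mm²) is removed, clipping the outline — 1 connected region; the r=6.5 cylinder at (-3, 6) gives a regular 32-gon of circumradius 6.5 (constant along its height); Taking the first minus the rest: starting from the result so far, the r=6.5 cylinder at (-3, 6) partially overlaps it — only the 9.12 mm² overlap (of its 131.88 mm²) is removed, clipping the outline — 1 connected region. Overall, the cross-section is a single solid region. The nearest boundary edge runs (17.00, 0.00)→(0.00, 0.00); distance from the point to it = 1.30 mm. The point is not inside any of the regions above, so it lies outside the cross-section (1.30 mm from the nearest boundary).

outside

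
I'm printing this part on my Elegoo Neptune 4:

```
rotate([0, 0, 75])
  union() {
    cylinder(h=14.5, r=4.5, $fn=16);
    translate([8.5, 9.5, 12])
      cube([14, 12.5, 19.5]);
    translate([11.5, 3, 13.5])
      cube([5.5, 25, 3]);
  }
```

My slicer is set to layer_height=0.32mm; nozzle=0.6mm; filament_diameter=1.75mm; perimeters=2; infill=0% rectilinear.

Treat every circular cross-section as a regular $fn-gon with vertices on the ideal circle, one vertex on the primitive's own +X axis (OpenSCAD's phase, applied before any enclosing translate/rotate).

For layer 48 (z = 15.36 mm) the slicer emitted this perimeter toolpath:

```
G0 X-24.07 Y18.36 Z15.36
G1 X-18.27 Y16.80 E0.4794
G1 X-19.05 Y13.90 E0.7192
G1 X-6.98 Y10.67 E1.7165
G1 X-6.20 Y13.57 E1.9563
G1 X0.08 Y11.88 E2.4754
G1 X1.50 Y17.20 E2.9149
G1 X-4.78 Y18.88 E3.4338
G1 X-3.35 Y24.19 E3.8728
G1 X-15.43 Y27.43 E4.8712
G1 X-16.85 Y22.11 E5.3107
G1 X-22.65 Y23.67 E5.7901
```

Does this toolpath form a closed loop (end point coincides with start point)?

no

Start point (G0): (-24.07, 18.36). End point (last G1): the path does not return to the start — open.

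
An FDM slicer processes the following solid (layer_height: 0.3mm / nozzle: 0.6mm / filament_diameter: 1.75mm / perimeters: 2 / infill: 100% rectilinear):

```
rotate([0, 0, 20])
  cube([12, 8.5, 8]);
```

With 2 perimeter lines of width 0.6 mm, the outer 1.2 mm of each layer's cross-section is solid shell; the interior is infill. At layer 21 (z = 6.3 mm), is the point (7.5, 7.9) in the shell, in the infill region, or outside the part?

infill

At z = 6.3 mm: the 12×8.5 cube contributes its full rectangle; (whole slice rotated 20° about Z — lengths, areas and connectivity unchanged). Overall, the cross-section is a single solid region. Undo the 20° rotation: the query point maps to (9.750, 4.858) in the un-rotated model frame. The nearest boundary edge runs (12.00, 0.00)→(12.00, 8.50); distance from the point to it = 2.25 mm. The point is inside the cross-section and 2.25 mm from the nearest boundary — more than the 1.2 mm shell width (2 × 0.6), so it's in the infill interior.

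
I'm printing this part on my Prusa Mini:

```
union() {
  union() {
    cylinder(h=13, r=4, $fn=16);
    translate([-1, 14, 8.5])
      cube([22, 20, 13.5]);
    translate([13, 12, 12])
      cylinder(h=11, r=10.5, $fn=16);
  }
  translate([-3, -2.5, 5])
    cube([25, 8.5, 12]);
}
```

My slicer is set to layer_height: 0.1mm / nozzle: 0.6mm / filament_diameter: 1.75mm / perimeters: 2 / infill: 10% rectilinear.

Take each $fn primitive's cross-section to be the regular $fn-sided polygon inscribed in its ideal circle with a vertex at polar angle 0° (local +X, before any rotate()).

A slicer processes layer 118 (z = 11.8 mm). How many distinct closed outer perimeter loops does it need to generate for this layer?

At z = 11.8 mm: the r=4 cylinder gives a regular 16-gon of circumradius 4 (constant along its height); the 22×20 cube at (-1, 14) contributes its full rectangle; the cylinder at (13, 12) is not intersected at this z (z outside [12, 23]); Taking the union: the 2 present regions are separate (no shared area or edge), so areas and boundary lengths simply add and each stays a separate island — 2 connected regions; the cube at (-3, -2.5) is present — its section is the full 25×8.5 rectangle; Combining (union): the regions partially overlap (shared area 39.49 mm²), so overlapping operands fuse into one piece — 2 connected regions. The result has 2 disconnected regions.

2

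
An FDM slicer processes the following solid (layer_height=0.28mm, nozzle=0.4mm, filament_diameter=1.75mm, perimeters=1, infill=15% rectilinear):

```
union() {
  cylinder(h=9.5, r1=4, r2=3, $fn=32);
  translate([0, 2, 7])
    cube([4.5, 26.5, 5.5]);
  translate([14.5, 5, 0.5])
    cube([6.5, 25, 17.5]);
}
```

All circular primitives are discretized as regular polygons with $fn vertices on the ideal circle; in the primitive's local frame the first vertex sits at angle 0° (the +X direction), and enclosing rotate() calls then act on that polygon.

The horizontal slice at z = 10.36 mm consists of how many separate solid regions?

At z = 10.36 mm: the cone is not intersected at this z (z outside [0, 9.5]); the cube at (0, 2) (footprint 4.5×26.5) is included at this height; the cube at (14.5, 5) (footprint 6.5×25) is included at this height; Merging all regions: the 2 present regions are separate (no shared area or edge), so areas and boundary lengths simply add and each stays a separate island — 2 connected regions. The result has 2 disconnected regions.

2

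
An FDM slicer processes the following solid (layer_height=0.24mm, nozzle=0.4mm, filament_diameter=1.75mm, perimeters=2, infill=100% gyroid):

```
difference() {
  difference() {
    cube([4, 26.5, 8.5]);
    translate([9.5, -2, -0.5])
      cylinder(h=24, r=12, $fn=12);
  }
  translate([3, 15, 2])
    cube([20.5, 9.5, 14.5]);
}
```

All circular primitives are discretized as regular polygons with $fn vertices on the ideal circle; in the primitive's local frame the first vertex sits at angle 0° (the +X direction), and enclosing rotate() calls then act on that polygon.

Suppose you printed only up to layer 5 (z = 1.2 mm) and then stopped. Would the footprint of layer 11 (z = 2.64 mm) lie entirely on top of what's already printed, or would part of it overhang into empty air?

Compare the two slices. At z = 1.2: the 4×26.5 cube contributes its full rectangle (area 106.00 mm²); the cylinder at (9.5, -2): section is a regular 12-gon, circumradius r=12 (area = (12/2)·12.000²·sin(360°/12) = 432.00 mm²); Taking the first minus the rest: starting from the 4×26.5 cube (106.00 mm²), the r=12 cylinder at (9.5, -2) partially overlaps it — only the 27.48 mm² overlap (of its 432.00 mm²) is removed, clipping the outline — area = 78.52 mm²; the cube at (3, 15) is absent (z outside [2, 16.5]); Subtracting the remaining from the first: none of the subtracted shapes is present at this height, so that combined region is unchanged — area = 78.52 mm². At z = 2.64: the cube (footprint 4×26.5) is included at this height (area 106.00 mm²); the r=12 cylinder at (9.5, -2) gives a regular 12-gon of circumradius 12 (constant along its height) (area = (12/2)·12.000²·sin(360°/12) = 432.00 mm²); Subtracting the remaining from the first: starting from the 4×26.5 cube (106.00 mm²), the r=12 cylinder at (9.5, -2) partially overlaps it — only the 27.48 mm² overlap (of its 432.00 mm²) is removed, clipping the outline — area = 78.52 mm²; the cube at (3, 15) is present — its section is the full 20.5×9.5 rectangle (area 194.75 mm²); Taking the first minus the rest: starting from that combined region (78.52 mm²), the 20.5×9.5 cube at (3, 15) partially overlaps it — only the 9.50 mm² overlap (of its 194.75 mm²) is removed, clipping the outline — area = 69.02 mm². Checking containment: the cross-section at z = 2.64 is a subset of the cross-section at z = 1.2.

entirely on top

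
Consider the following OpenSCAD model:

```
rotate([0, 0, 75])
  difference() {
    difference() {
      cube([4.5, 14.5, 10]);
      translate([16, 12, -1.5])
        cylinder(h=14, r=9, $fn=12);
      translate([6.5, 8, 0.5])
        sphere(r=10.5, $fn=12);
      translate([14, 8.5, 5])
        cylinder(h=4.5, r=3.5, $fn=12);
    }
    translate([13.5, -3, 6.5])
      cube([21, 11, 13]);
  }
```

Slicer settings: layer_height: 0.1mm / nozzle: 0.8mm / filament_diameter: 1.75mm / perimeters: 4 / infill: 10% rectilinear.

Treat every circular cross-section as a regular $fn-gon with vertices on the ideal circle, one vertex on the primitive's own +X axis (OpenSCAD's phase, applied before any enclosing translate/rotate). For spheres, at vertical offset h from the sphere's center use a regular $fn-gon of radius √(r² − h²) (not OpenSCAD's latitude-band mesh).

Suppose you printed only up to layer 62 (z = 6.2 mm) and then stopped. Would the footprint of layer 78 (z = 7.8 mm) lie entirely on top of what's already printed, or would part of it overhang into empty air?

Compare the two slices. At z = 6.2: the cube is present — its section is the full 4.5×14.5 rectangle (area 65.25 mm²); the cylinder at (16, 12): section is a regular 12-gon, circumradius r=9 (area = (12/2)·9.000²·sin(360°/12) = 243.00 mm²); the r=10.5 sphere at (6.5, 8) slices to a regular 12-gon of circumradius 8.818 (√(r²−h²) with h=5.7 from center) (area = (12/2)·8.818²·sin(360°/12) = 233.28 mm²); the r=3.5 cylinder at (14, 8.5) contributes a regular 12-gon of circumradius 3.5 (area = (12/2)·3.500²·sin(360°/12) = 36.75 mm²); After the difference (first − rest): starting from the 4.5×14.5 cube (65.25 mm²), the r=9 cylinder at (16, 12) misses the remaining region (no effect); the r=10.5 sphere at (6.5, 8) partially overlaps it — only the 61.60 mm² overlap (of its 233.28 mm²) is removed, clipping the outline; the r=3.5 cylinder at (14, 8.5) misses the remaining region (no effect) — area = 3.65 mm²; the cube at (13.5, -3) is absent (z outside [6.5, 19.5]); Taking the first minus the rest: none of the subtracted shapes is present at this height, so that combined region is unchanged — area = 3.65 mm²; (whole slice rotated 75° about Z — lengths, areas and connectivity unchanged). At z = 7.8: the cube (footprint 4.5×14.5) is included at this height (area 65.25 mm²); the cylinder at (16, 12): section is a regular 12-gon, circumradius r=9 (area = (12/2)·9.000²·sin(360°/12) = 243.00 mm²); the r=10.5 sphere at (6.5, 8) slices to a regular 12-gon of circumradius 7.547 (√(r²−h²) with h=7.3 from center) (area = (12/2)·7.547²·sin(360°/12) = 170.88 mm²); the r=3.5 cylinder at (14, 8.5) gives a regular 12-gon of circumradius 3.5 (constant along its height) (area = (12/2)·3.500²·sin(360°/12) = 36.75 mm²); Taking the first minus the rest: starting from the 4.5×14.5 cube (65.25 mm²), the r=9 cylinder at (16, 12) misses the remaining region (no effect); the r=10.5 sphere at (6.5, 8) partially overlaps it — only the 51.75 mm² overlap (of its 170.88 mm²) is removed, clipping the outline; the r=3.5 cylinder at (14, 8.5) misses the remaining region (no effect) — area = 13.50 mm²; the 21×11 cube at (13.5, -3) contributes its full rectangle (area 231.00 mm²); After the difference (first − rest): starting from the result so far (13.50 mm²), the 21×11 cube at (13.5, -3) misses the remaining region (no effect) — area = 13.50 mm²; (rotated 75° about Z; rotation is an isometry so areas/perimeters/island counts are preserved). Checking containment: at z = 7.8 the cross-section extends beyond the z = 6.2 cross-section by about 9.86 mm².

part overhangs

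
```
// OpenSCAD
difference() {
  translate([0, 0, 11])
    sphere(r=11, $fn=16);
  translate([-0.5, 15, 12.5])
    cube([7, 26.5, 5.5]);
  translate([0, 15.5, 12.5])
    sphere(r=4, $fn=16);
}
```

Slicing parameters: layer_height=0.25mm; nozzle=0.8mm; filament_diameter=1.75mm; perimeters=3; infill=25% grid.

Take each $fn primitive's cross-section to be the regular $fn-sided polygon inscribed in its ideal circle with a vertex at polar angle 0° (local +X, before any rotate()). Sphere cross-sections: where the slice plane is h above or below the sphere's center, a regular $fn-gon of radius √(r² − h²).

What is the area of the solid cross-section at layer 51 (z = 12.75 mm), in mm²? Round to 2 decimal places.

At z = 12.75 mm: the r=11 sphere slices to a regular 16-gon of circumradius 10.860 (√(r²−h²) with h=1.75 from center) (area = (16/2)·10.860²·sin(360°/16) = 361.06 mm²); the 7×26.5 cube at (-0.5, 15) contributes its full rectangle (area 185.50 mm²); the r=4 sphere at (0, 15.5) contributes a regular 16-gon of circumradius √(4²−0.25²) = 3.992 (area = (16/2)·3.992²·sin(360°/16) = 48.79 mm²); Taking the first minus the rest: starting from the r=11 sphere (361.06 mm²), the 7×26.5 cube at (-0.5, 15) misses the remaining region (no effect); the r=4 sphere at (0, 15.5) misses the remaining region (no effect) — area = 361.06 mm². Overall, the cross-section is a single solid region. Net area = 361.06 mm².

361.06 mm²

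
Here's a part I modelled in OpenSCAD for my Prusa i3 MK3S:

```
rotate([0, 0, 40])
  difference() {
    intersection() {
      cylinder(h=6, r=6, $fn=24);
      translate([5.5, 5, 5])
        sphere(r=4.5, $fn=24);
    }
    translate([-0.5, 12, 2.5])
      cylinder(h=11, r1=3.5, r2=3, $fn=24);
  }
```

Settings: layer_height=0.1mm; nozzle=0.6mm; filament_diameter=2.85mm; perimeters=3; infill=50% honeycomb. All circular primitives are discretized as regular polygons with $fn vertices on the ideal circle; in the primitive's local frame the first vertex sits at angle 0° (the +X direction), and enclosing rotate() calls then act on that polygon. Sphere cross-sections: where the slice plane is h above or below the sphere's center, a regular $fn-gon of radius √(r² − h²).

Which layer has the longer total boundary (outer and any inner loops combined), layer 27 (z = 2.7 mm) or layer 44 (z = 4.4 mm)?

layer 44 (z = 4.4 mm)

Layer 27 (z = 2.7): the r=6 cylinder gives a regular 24-gon of circumradius 6 (constant along its height) (perimeter = 2·24·6.000·sin(180°/24) = 37.59 mm); the sphere at (5.5, 5): section is a regular 24-gon, circumradius = √(r²−h²) = √(4.5²−2.3²) = 3.868 (perimeter = 2·24·3.868·sin(180°/24) = 24.23 mm); After intersecting: the r=4.5 sphere at (5.5, 5) partially overlaps the r=6 cylinder; clipping to the common part keeps 10.09 mm² — boundary = 13.59 mm; the cone at (-0.5, 12) contributes a regular 24-gon of circumradius 3.491 (interpolated between r1=3.5 and r2=3 at t=0.018) (perimeter = 2·24·3.491·sin(180°/24) = 21.87 mm); After the difference (first − rest): starting from the result so far, the cone at (-0.5, 12) misses the remaining region (no effect) — boundary = 13.59 mm; (rotated 40° about Z; rotation is an isometry so areas/perimeters/island counts are preserved). So its perimeter = 13.59 mm. Layer 44 (z = 4.4): the r=6 cylinder gives a regular 24-gon of circumradius 6 (constant along its height) (perimeter = 2·24·6.000·sin(180°/24) = 37.59 mm); the r=4.5 sphere at (5.5, 5) slices to a regular 24-gon of circumradius 4.460 (√(r²−h²) with h=0.6 from center) (perimeter = 2·24·4.460·sin(180°/24) = 27.94 mm); After intersecting: the r=4.5 sphere at (5.5, 5) partially overlaps the r=6 cylinder; clipping to the common part keeps 14.62 mm² — boundary = 15.90 mm; the cone at (-0.5, 12) (r1=3.5→r2=3) has section circumradius 3.414 here — a regular 24-gon (perimeter = 2·24·3.414·sin(180°/24) = 21.39 mm); Taking the first minus the rest: starting from the result so far, the cone at (-0.5, 12) misses the remaining region (no effect) — boundary = 15.90 mm; (whole slice rotated 40° about Z — lengths, areas and connectivity unchanged). So its perimeter = 15.90 mm. Layer 44 is larger (15.90 vs 13.59 mm).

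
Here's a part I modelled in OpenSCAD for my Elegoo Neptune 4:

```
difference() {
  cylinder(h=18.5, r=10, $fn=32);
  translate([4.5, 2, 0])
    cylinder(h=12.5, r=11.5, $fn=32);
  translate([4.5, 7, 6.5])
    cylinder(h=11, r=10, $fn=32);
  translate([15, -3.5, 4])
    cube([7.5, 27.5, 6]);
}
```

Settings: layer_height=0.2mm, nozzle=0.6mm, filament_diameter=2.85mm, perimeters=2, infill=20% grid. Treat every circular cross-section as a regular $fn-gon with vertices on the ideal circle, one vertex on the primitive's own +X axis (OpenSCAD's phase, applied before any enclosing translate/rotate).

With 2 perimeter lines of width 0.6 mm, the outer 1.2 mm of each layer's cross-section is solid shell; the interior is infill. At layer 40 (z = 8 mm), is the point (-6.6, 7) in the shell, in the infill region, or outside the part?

shell

At z = 8 mm: the r=10 cylinder gives a regular 32-gon of circumradius 10 (constant along its height); the cylinder at (4.5, 2): section is a regular 32-gon, circumradius r=11.5; the r=10 cylinder at (4.5, 7) gives a regular 32-gon of circumradius 10 (constant along its height); the 7.5×27.5 cube at (15, -3.5) contributes its full rectangle; After the difference (first − rest): starting from the r=10 cylinder, the r=11.5 cylinder at (4.5, 2) partially overlaps it — only the 252.86 mm² overlap (of its 412.81 mm²) is removed, clipping the outline; the r=10 cylinder at (4.5, 7) partially overlaps it — only the 0.16 mm² overlap (of its 312.14 mm²) is removed, clipping the outline; the 7.5×27.5 cube at (15, -3.5) misses the remaining region (no effect) — 1 connected region. Overall, the cross-section is a single solid region. The nearest boundary edge runs (-7.07, 7.07)→(-5.56, 8.31); distance from the point to it = 0.35 mm. The point is inside the cross-section, 0.35 mm from the nearest boundary — within the 1.2 mm shell band (2 × 0.6).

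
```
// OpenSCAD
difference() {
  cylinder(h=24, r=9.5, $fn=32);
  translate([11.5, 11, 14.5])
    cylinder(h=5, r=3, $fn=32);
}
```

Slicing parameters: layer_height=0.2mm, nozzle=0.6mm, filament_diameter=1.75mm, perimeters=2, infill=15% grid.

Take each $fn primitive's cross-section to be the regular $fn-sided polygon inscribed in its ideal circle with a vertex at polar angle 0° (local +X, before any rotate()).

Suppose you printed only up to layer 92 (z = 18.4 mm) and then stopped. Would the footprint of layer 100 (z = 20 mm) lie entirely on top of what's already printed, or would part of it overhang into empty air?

entirely on top

Compare the two slices. At z = 18.4: the r=9.5 cylinder gives a regular 32-gon of circumradius 9.5 (constant along its height) (area = (32/2)·9.500²·sin(360°/32) = 281.71 mm²); the cylinder at (11.5, 11): section is a regular 32-gon, circumradius r=3 (area = (32/2)·3.000²·sin(360°/32) = 28.09 mm²); Taking the first minus the rest: starting from the r=9.5 cylinder (281.71 mm²), the r=3 cylinder at (11.5, 11) misses the remaining region (no effect) — area = 281.71 mm². At z = 20: the cylinder: section is a regular 32-gon, circumradius r=9.5 (area = (32/2)·9.500²·sin(360°/32) = 281.71 mm²); the cylinder at (11.5, 11) is absent (z outside [14.5, 19.5]); Taking the first minus the rest: none of the subtracted shapes is present at this height, so the r=9.5 cylinder is unchanged — area = 281.71 mm². Checking containment: the cross-section at z = 20 is a subset of the cross-section at z = 18.4.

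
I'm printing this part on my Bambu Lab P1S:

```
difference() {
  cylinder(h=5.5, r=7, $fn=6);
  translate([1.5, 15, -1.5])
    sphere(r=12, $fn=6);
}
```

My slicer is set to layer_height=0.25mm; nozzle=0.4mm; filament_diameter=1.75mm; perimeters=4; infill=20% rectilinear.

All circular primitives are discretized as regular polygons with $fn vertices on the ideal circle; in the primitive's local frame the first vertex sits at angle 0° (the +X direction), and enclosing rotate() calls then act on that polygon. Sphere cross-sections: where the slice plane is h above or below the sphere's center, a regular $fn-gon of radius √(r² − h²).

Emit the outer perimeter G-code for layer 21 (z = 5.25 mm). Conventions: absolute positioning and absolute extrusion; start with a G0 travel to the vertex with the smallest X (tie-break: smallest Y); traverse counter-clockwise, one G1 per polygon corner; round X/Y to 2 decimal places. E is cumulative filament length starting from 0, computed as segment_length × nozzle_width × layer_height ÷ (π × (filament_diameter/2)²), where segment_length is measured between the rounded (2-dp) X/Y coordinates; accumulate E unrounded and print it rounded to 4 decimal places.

G0 X-7.00 Y0.00 Z5.25
G1 X-3.50 Y-6.06 E0.2909
G1 X3.50 Y-6.06 E0.5820
G1 X7.00 Y0.00 E0.8729
G1 X3.50 Y6.06 E1.1639
G1 X-3.50 Y6.06 E1.4549
G1 X-7.00 Y0.00 E1.7458

At z = 5.25 mm: the r=7 cylinder contributes a regular 6-gon of circumradius 7; the r=12 sphere at (1.5, 15) contributes a regular 6-gon of circumradius √(12²−6.75²) = 9.922; Subtracting the remaining from the first: starting from the r=7 cylinder, the r=12 sphere at (1.5, 15) misses the remaining region (no effect) — 1 connected region. The outline is a single polygon with 6 vertices. Extrusion per mm of travel: 0.4 × 0.25 / (π × 0.875²) = 0.041575. Accumulating E over each segment gives final E = 1.7458.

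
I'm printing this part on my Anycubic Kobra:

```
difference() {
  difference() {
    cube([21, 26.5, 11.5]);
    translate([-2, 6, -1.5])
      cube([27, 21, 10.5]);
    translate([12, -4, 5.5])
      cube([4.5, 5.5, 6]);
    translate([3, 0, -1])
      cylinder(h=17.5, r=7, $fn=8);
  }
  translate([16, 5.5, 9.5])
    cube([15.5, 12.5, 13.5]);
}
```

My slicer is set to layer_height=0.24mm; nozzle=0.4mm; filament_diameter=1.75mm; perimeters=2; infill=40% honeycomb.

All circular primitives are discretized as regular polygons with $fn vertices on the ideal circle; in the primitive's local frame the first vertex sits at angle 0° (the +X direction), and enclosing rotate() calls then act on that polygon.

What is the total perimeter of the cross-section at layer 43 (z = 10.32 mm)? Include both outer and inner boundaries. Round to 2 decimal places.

At z = 10.32 mm: the cube (footprint 21×26.5) is included at this height (perimeter 95.00 mm); the cube at (-2, 6) does not reach this height (z outside [-1.5, 9]); the cube at (12, -4) is present — its section is the full 4.5×5.5 rectangle (perimeter 20.00 mm); the r=7 cylinder at (3, 0) contributes a regular 8-gon of circumradius 7 (perimeter = 2·8·7.000·sin(180°/8) = 42.86 mm); Subtracting the remaining from the first: starting from the 21×26.5 cube, the 4.5×5.5 cube at (12, -4) partially overlaps it — only the 6.75 mm² overlap (of its 24.75 mm²) is removed, clipping the outline; the r=7 cylinder at (3, 0) partially overlaps it — only the 53.78 mm² overlap (of its 138.59 mm²) is removed, clipping the outline — boundary = 96.20 mm; the 15.5×12.5 cube at (16, 5.5) contributes its full rectangle (perimeter 56.00 mm); Subtracting the remaining from the first: starting from that combined region, the 15.5×12.5 cube at (16, 5.5) partially overlaps it — only the 62.50 mm² overlap (of its 193.75 mm²) is removed, clipping the outline — boundary = 106.20 mm. Overall, the cross-section is a single solid region. Total boundary length (outer) = 106.20 mm.

106.20 mm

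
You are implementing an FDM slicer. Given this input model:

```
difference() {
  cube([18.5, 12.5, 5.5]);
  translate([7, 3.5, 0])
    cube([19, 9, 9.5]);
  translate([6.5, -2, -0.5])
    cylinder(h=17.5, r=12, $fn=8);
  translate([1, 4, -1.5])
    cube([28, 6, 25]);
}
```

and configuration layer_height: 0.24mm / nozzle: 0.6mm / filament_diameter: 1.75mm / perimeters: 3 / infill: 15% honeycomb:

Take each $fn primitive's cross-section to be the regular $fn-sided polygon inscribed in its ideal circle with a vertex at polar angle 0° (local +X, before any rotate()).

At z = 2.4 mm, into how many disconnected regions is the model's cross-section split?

2

At z = 2.4 mm: the cube is present — its section is the full 18.5×12.5 rectangle; the cube at (7, 3.5) (footprint 19×9) is included at this height; the r=12 cylinder at (6.5, -2) contributes a regular 8-gon of circumradius 12; the cube at (1, 4) is present — its section is the full 28×6 rectangle; Subtracting the remaining from the first: starting from the 18.5×12.5 cube, the 19×9 cube at (7, 3.5) partially overlaps it — only the 103.50 mm² overlap (of its 171.00 mm²) is removed, clipping the outline; the r=12 cylinder at (6.5, -2) partially overlaps it — only the 96.01 mm² overlap (of its 407.29 mm²) is removed, clipping the outline; the 28×6 cube at (1, 4) partially overlaps it — only the 6.32 mm² overlap (of its 168.00 mm²) is removed, clipping the outline — 2 connected regions. The result has 2 disconnected regions.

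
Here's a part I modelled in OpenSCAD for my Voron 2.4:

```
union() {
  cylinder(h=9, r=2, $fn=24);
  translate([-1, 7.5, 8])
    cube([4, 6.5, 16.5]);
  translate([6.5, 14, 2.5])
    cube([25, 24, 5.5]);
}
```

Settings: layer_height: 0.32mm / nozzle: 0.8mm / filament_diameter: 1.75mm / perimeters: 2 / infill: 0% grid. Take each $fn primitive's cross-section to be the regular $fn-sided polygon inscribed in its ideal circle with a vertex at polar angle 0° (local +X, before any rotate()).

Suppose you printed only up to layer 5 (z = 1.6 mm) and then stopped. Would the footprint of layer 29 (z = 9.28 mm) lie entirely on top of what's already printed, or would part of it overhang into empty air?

Compare the two slices. At z = 1.6: the r=2 cylinder contributes a regular 24-gon of circumradius 2 (area = (24/2)·2.000²·sin(360°/24) = 12.42 mm²); the cube at (-1, 7.5) is not intersected at this z (z outside [8, 24.5]); the cube at (6.5, 14) is not intersected at this z (z outside [2.5, 8]); Combining (union): only the r=2 cylinder is present, so the union is just that shape — area = 12.42 mm². At z = 9.28: the cylinder does not reach this height (z outside [0, 9]); the cube at (-1, 7.5) (footprint 4×6.5) is included at this height (area 26.00 mm²); the cube at (6.5, 14) is not intersected at this z (z outside [2.5, 8]); Taking the union: only the 4×6.5 cube at (-1, 7.5) is present, so the union is just that shape — area = 26.00 mm². Checking containment: at z = 9.28 the cross-section extends beyond the z = 1.6 cross-section by about 26.00 mm².

part overhangs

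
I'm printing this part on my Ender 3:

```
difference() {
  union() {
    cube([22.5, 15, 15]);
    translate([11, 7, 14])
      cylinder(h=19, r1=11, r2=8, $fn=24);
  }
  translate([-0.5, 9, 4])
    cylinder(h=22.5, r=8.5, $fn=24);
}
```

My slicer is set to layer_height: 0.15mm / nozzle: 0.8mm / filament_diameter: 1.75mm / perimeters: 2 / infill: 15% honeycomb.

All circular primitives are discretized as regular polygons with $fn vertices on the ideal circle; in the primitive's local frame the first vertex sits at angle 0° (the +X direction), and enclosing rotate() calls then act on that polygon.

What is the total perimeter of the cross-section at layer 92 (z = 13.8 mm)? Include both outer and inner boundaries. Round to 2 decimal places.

74.50 mm

At z = 13.8 mm: the cube (footprint 22.5×15) is included at this height (perimeter 75.00 mm); the cone at (11, 7) does not reach this height (z outside [14, 33]); Merging all regions: only the 22.5×15 cube is present, so the union is just that shape — boundary = 75.00 mm; the r=8.5 cylinder at (-0.5, 9) contributes a regular 24-gon of circumradius 8.5 (perimeter = 2·24·8.500·sin(180°/24) = 53.25 mm); Taking the first minus the rest: starting from that combined region, the r=8.5 cylinder at (-0.5, 9) partially overlaps it — only the 94.91 mm² overlap (of its 224.40 mm²) is removed, clipping the outline — boundary = 74.50 mm. Overall, the cross-section is a single solid region. Total boundary length (outer) = 74.50 mm.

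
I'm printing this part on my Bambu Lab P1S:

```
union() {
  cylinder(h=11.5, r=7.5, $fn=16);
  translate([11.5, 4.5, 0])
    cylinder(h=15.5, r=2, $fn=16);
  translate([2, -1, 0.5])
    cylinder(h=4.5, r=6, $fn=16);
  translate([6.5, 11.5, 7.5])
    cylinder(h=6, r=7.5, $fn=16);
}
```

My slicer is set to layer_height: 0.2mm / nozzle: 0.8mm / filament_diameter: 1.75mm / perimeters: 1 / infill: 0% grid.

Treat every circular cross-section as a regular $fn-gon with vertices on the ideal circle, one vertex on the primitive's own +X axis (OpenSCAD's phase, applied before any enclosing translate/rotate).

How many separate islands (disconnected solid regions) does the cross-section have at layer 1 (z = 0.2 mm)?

At z = 0.2 mm: the cylinder: section is a regular 16-gon, circumradius r=7.5; the cylinder at (11.5, 4.5): section is a regular 16-gon, circumradius r=2; the cylinder at (2, -1) is not intersected at this z (z outside [0.5, 5]); the cylinder at (6.5, 11.5) is not intersected at this z (z outside [7.5, 13.5]); Merging all regions: the 2 present regions are separate (no shared area or edge), so areas and boundary lengths simply add and each stays a separate island — 2 connected regions. Overall, the cross-section has 2 separate islands. Island count = 2.

2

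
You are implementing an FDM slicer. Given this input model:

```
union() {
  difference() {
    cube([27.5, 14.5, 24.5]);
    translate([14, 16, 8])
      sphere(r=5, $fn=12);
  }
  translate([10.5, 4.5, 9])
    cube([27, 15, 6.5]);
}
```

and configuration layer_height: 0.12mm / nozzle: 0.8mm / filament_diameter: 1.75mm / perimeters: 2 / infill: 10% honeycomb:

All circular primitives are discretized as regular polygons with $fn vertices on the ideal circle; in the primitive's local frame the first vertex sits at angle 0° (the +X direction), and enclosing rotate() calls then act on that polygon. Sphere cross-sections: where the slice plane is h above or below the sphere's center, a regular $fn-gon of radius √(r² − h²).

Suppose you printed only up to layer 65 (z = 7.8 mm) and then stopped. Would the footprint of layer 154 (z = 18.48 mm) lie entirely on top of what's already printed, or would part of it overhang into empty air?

Compare the two slices. At z = 7.8: the 27.5×14.5 cube contributes its full rectangle (area 398.75 mm²); the r=5 sphere at (14, 16) slices to a regular 12-gon of circumradius 4.996 (√(r²−h²) with h=0.2 from center) (area = (12/2)·4.996²·sin(360°/12) = 74.88 mm²); After the difference (first − rest): starting from the 27.5×14.5 cube (398.75 mm²), the r=5 sphere at (14, 16) partially overlaps it — only the 23.05 mm² overlap (of its 74.88 mm²) is removed, clipping the outline — area = 375.70 mm²; the cube at (10.5, 4.5) is not intersected at this z (z outside [9, 15.5]); Combining (union): only that combined region is present, so the union is just that shape — area = 375.70 mm². At z = 18.48: the cube is present — its section is the full 27.5×14.5 rectangle (area 398.75 mm²); the sphere at (14, 16) does not reach this height (|z−center|=10.480 > r=5); After the difference (first − rest): none of the subtracted shapes is present at this height, so the 27.5×14.5 cube is unchanged — area = 398.75 mm²; the cube at (10.5, 4.5) is not intersected at this z (z outside [9, 15.5]); Combining (union): only that combined region is present, so the union is just that shape — area = 398.75 mm². Checking containment: at z = 18.48 the cross-section extends beyond the z = 7.8 cross-section by about 23.05 mm².

part overhangs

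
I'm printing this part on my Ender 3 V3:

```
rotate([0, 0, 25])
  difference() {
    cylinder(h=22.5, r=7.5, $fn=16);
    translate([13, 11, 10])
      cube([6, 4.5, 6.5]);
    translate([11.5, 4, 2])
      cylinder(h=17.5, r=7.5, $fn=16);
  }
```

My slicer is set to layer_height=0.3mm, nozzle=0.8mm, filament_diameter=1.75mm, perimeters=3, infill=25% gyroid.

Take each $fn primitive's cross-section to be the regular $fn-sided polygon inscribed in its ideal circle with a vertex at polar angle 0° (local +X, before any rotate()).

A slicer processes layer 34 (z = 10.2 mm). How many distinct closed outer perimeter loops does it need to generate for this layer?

At z = 10.2 mm: the cylinder: section is a regular 16-gon, circumradius r=7.5; the cube at (13, 11) (footprint 6×4.5) is included at this height; the cylinder at (11.5, 4): section is a regular 16-gon, circumradius r=7.5; Subtracting the remaining from the first: starting from the r=7.5 cylinder, the 6×4.5 cube at (13, 11) misses the remaining region (no effect); the r=7.5 cylinder at (11.5, 4) partially overlaps it — only the 15.06 mm² overlap (of its 172.21 mm²) is removed, clipping the outline — 1 connected region; (rotated 25° about Z; rotation is an isometry so areas/perimeters/island counts are preserved). The result has 1 disconnected region.

1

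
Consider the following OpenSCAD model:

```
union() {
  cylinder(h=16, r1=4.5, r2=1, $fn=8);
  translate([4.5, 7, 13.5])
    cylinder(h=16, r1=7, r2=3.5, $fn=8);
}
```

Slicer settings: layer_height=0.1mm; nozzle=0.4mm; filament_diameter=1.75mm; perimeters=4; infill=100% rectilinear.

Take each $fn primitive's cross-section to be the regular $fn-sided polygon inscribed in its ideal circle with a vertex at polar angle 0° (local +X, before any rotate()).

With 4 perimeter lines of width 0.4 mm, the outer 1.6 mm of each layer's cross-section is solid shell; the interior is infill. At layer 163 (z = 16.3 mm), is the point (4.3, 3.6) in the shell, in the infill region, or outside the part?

infill

At z = 16.3 mm: the cone does not reach this height (z outside [0, 16]); the cone at (4.5, 7) contributes a regular 8-gon of circumradius 6.388 (interpolated between r1=7 and r2=3.5 at t=0.175); Taking the union: only the cone at (4.5, 7) is present, so the union is just that shape — 1 connected region. Overall, the cross-section is a single solid region. The nearest boundary edge runs (-0.02, 2.48)→(4.50, 0.61); distance from the point to it = 2.68 mm. The point is inside the cross-section and 2.68 mm from the nearest boundary — more than the 1.6 mm shell width (4 × 0.4), so it's in the infill interior.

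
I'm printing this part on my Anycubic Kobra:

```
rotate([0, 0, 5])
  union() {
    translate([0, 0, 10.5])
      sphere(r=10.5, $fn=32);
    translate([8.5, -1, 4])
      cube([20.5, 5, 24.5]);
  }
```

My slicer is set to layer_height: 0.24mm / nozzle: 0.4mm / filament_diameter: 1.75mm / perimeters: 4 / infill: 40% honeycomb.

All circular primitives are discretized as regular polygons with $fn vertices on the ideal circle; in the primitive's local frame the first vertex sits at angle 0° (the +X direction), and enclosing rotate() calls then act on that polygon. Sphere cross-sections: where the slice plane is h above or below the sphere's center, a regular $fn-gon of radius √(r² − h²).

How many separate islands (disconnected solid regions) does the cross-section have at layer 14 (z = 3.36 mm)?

At z = 3.36 mm: the r=10.5 sphere contributes a regular 32-gon of circumradius √(10.5²−7.14²) = 7.699; the cube at (8.5, -1) is absent (z outside [4, 28.5]); Merging all regions: only the r=10.5 sphere is present, so the union is just that shape — 1 connected region; (rotated 5° about Z; rotation is an isometry so areas/perimeters/island counts are preserved). Overall, the cross-section is a single solid region. Island count = 1.

1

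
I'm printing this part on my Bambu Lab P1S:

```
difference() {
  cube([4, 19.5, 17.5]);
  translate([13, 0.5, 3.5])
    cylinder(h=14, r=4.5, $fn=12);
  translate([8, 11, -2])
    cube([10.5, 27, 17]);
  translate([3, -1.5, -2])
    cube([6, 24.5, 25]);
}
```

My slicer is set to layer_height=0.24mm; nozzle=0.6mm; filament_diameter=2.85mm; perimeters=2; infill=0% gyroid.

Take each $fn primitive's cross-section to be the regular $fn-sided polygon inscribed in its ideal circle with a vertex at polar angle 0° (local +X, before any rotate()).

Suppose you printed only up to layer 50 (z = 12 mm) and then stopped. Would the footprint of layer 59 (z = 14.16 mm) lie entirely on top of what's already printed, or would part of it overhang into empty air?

entirely on top

Compare the two slices. At z = 12: the 4×19.5 cube contributes its full rectangle (area 78.00 mm²); the r=4.5 cylinder at (13, 0.5) contributes a regular 12-gon of circumradius 4.5 (area = (12/2)·4.500²·sin(360°/12) = 60.75 mm²); the 10.5×27 cube at (8, 11) contributes its full rectangle (area 283.50 mm²); the 6×24.5 cube at (3, -1.5) contributes its full rectangle (area 147.00 mm²); Taking the first minus the rest: starting from the 4×19.5 cube (78.00 mm²), the r=4.5 cylinder at (13, 0.5) misses the remaining region (no effect); the 10.5×27 cube at (8, 11) misses the remaining region (no effect); the 6×24.5 cube at (3, -1.5) partially overlaps it — only the 19.50 mm² overlap (of its 147.00 mm²) is removed, clipping the outline — area = 58.50 mm². At z = 14.16: the cube is present — its section is the full 4×19.5 rectangle (area 78.00 mm²); the cylinder at (13, 0.5): section is a regular 12-gon, circumradius r=4.5 (area = (12/2)·4.500²·sin(360°/12) = 60.75 mm²); the 10.5×27 cube at (8, 11) contributes its full rectangle (area 283.50 mm²); the cube at (3, -1.5) is present — its section is the full 6×24.5 rectangle (area 147.00 mm²); Taking the first minus the rest: starting from the 4×19.5 cube (78.00 mm²), the r=4.5 cylinder at (13, 0.5) misses the remaining region (no effect); the 10.5×27 cube at (8, 11) misses the remaining region (no effect); the 6×24.5 cube at (3, -1.5) partially overlaps it — only the 19.50 mm² overlap (of its 147.00 mm²) is removed, clipping the outline — area = 58.50 mm². Checking containment: the cross-section at z = 14.16 is a subset of the cross-section at z = 12.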